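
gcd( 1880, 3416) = 8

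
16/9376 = 1/586 =0.00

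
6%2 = 0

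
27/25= 1+ 2/25 = 1.08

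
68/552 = 17/138  =  0.12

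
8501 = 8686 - 185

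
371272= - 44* (  -  8438)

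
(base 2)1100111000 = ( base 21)1I5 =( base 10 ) 824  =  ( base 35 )nj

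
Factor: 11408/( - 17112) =-2/3 = - 2^1* 3^( - 1)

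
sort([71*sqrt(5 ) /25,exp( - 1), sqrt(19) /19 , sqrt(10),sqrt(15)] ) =[ sqrt( 19 ) /19,exp( - 1 ), sqrt (10 ),sqrt( 15) , 71*sqrt(5) /25 ]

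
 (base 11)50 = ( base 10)55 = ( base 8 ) 67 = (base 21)2d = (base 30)1P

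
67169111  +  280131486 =347300597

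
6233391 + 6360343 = 12593734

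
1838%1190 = 648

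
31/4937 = 31/4937  =  0.01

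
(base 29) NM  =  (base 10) 689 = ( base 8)1261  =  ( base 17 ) 269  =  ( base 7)2003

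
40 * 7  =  280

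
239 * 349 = 83411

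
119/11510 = 119/11510 = 0.01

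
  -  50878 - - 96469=45591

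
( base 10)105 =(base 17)63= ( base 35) 30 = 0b1101001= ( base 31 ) 3c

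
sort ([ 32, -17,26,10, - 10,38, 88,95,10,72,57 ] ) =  [ - 17, - 10, 10, 10, 26, 32,38, 57, 72, 88, 95 ] 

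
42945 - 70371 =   -  27426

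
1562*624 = 974688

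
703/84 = 703/84 = 8.37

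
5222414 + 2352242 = 7574656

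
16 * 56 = 896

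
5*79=395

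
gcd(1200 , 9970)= 10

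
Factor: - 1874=  -  2^1*937^1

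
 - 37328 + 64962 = 27634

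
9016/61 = 9016/61 =147.80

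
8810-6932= 1878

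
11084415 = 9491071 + 1593344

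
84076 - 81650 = 2426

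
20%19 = 1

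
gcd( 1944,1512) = 216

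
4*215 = 860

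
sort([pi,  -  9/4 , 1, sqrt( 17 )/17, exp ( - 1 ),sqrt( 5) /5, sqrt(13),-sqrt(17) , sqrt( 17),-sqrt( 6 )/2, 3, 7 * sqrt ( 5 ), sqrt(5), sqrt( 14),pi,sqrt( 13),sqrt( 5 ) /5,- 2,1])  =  [ - sqrt( 17), - 9/4 , - 2, - sqrt( 6) /2,sqrt( 17 ) /17,  exp( - 1), sqrt( 5) /5, sqrt( 5 )/5, 1,  1, sqrt(5 ),3,pi,pi , sqrt( 13 ), sqrt( 13), sqrt(14),sqrt( 17 ),7*sqrt (5 )]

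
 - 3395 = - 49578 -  - 46183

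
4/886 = 2/443 = 0.00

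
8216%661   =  284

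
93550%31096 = 262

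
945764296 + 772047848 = 1717812144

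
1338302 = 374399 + 963903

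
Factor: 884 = 2^2 * 13^1 * 17^1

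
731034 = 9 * 81226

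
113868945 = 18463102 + 95405843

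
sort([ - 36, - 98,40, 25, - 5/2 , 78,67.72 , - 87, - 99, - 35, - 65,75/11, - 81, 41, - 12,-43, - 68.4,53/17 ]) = [ - 99, - 98, - 87,- 81, - 68.4,-65, - 43, - 36, - 35, - 12, - 5/2, 53/17,75/11, 25,40, 41,67.72, 78]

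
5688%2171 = 1346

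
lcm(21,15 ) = 105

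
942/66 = 14 + 3/11=14.27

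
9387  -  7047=2340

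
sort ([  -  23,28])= [ -23, 28]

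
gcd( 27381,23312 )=1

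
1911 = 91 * 21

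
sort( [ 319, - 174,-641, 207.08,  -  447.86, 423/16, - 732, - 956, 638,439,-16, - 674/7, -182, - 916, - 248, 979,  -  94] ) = [ - 956, - 916, - 732, - 641, - 447.86, - 248, - 182, - 174, - 674/7, - 94, - 16, 423/16, 207.08, 319,439, 638, 979 ] 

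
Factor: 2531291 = 7^2  *51659^1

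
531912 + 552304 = 1084216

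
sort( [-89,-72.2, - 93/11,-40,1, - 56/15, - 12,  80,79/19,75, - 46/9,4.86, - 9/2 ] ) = [ - 89, - 72.2, - 40, - 12,-93/11, - 46/9, - 9/2, - 56/15,1,79/19, 4.86,75,80 ]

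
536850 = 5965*90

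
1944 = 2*972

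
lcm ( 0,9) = 0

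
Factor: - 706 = -2^1*353^1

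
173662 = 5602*31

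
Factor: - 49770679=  - 7^1*17^1*41^1*101^2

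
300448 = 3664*82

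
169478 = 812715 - 643237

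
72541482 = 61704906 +10836576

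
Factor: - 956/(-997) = 2^2*239^1*997^ ( - 1)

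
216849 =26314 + 190535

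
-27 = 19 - 46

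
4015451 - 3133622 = 881829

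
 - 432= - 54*8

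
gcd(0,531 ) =531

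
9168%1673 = 803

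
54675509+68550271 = 123225780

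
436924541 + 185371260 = 622295801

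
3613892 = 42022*86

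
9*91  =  819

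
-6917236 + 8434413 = 1517177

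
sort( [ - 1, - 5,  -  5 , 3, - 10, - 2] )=[ - 10, - 5 , - 5,-2 , - 1,3 ]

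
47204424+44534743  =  91739167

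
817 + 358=1175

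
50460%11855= 3040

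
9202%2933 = 403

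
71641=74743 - 3102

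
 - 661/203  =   - 661/203 = - 3.26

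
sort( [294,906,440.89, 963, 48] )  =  [48,294,440.89,906, 963] 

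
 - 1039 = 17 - 1056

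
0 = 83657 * 0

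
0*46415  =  0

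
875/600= 1 + 11/24 = 1.46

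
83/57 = 1 + 26/57 = 1.46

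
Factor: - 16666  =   - 2^1*13^1*641^1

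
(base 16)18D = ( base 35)BC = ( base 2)110001101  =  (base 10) 397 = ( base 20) JH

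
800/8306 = 400/4153=0.10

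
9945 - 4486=5459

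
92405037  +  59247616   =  151652653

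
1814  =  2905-1091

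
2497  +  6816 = 9313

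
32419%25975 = 6444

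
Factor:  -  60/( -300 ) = 5^( - 1 ) = 1/5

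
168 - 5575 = -5407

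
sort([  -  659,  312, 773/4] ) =[ - 659,773/4,  312] 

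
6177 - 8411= - 2234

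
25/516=25/516 = 0.05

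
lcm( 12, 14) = 84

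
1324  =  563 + 761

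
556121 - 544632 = 11489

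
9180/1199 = 7+ 787/1199 = 7.66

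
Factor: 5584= 2^4 *349^1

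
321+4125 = 4446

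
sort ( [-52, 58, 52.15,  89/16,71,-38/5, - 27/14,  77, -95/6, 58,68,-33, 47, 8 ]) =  [-52, - 33,-95/6,-38/5 , - 27/14, 89/16, 8 , 47, 52.15,58, 58, 68,71,77]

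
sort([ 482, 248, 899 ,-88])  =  [ - 88 , 248,482 , 899]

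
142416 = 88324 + 54092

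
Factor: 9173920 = 2^5*5^1 * 7^1* 8191^1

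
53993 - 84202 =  - 30209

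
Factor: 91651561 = 2609^1*35129^1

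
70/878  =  35/439 = 0.08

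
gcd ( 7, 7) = 7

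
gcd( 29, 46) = 1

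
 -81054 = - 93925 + 12871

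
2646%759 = 369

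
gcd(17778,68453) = 1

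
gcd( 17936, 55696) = 944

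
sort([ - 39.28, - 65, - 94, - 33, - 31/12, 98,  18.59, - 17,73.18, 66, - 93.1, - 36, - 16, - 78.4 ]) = [ - 94,-93.1 , - 78.4, - 65, - 39.28,-36, - 33, - 17, - 16, - 31/12,18.59,66, 73.18,98]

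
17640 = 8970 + 8670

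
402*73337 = 29481474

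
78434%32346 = 13742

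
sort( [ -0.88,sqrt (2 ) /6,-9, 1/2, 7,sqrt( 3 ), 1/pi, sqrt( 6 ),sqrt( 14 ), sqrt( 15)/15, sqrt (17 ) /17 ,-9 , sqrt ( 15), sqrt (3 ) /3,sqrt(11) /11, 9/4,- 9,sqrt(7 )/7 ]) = [ - 9,-9, - 9  , - 0.88, sqrt( 2 ) /6, sqrt(17) /17,sqrt(15) /15, sqrt(11) /11, 1/pi,sqrt(  7)/7,1/2, sqrt( 3 )/3, sqrt( 3 ), 9/4,  sqrt ( 6 ),sqrt( 14), sqrt ( 15), 7 ] 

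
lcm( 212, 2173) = 8692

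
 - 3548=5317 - 8865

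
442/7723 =442/7723 = 0.06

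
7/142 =7/142 =0.05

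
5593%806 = 757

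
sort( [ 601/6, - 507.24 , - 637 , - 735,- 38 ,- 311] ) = [-735, - 637, - 507.24, - 311,-38,601/6] 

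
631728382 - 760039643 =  - 128311261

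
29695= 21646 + 8049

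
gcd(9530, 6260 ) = 10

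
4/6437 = 4/6437 = 0.00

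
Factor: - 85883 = -7^1* 12269^1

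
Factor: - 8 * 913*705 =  - 2^3*3^1*5^1*11^1*47^1 *83^1 = - 5149320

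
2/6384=1/3192 = 0.00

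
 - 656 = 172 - 828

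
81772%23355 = 11707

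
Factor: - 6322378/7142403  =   - 2^1 * 3^( - 1 )*23^1*137443^1*2380801^( - 1)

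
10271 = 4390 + 5881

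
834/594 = 139/99 = 1.40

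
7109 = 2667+4442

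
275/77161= 275/77161=0.00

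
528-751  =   - 223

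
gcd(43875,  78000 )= 4875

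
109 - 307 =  - 198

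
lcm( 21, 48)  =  336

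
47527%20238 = 7051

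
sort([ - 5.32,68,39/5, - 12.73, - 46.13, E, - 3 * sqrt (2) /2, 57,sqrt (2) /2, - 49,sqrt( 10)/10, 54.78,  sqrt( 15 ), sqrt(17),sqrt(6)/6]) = [- 49, - 46.13 ,- 12.73, - 5.32, - 3 * sqrt (2) /2, sqrt( 10 ) /10 , sqrt(6 )/6, sqrt ( 2 ) /2,  E,sqrt(15),sqrt( 17), 39/5, 54.78,57 , 68] 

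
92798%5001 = 2780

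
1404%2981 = 1404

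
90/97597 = 90/97597 = 0.00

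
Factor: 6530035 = 5^1  *  1306007^1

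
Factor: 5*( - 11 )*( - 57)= 3135 = 3^1*5^1*11^1*19^1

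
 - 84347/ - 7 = 12049 + 4/7 = 12049.57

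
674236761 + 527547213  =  1201783974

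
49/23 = 2  +  3/23= 2.13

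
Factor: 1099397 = 13^1*19^1 *4451^1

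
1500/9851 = 1500/9851 = 0.15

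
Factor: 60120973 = 11^1*29^1*229^1  *  823^1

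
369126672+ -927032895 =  - 557906223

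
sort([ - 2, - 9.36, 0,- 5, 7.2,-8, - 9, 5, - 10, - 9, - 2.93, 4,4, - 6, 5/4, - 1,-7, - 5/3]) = [-10, - 9.36, - 9, - 9, - 8, - 7, - 6,  -  5, - 2.93, - 2 , - 5/3, - 1, 0, 5/4, 4, 4, 5, 7.2]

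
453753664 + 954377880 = 1408131544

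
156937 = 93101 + 63836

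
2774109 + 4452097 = 7226206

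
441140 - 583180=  - 142040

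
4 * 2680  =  10720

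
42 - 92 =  - 50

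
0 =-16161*0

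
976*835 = 814960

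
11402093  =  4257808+7144285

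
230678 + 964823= 1195501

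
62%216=62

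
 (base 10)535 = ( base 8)1027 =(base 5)4120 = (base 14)2a3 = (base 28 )j3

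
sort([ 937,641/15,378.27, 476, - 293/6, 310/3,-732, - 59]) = [ -732, - 59, - 293/6, 641/15,310/3,378.27  ,  476,937 ] 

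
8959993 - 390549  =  8569444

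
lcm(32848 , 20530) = 164240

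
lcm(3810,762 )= 3810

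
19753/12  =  19753/12  =  1646.08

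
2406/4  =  601 + 1/2 = 601.50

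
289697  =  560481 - 270784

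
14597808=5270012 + 9327796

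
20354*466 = 9484964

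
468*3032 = 1418976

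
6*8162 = 48972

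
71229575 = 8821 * 8075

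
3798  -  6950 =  - 3152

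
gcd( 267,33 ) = 3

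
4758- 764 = 3994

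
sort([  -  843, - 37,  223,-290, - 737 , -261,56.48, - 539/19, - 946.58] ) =[ - 946.58, - 843,-737,  -  290, -261, - 37, - 539/19,56.48, 223] 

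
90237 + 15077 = 105314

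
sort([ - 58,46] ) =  [ - 58,46] 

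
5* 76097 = 380485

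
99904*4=399616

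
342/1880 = 171/940 = 0.18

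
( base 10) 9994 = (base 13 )471a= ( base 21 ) 11dj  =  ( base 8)23412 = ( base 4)2130022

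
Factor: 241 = 241^1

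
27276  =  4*6819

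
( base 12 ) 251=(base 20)H9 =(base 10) 349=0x15d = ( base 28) cd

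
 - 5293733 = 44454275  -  49748008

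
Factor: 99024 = 2^4 * 3^1*2063^1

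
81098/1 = 81098  =  81098.00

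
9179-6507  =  2672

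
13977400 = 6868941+7108459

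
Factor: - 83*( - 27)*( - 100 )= - 224100= -2^2*3^3*5^2*83^1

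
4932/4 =1233  =  1233.00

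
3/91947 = 1/30649 = 0.00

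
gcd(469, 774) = 1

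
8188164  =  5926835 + 2261329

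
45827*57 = 2612139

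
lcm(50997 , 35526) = 3161814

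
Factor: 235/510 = 47/102 = 2^( - 1)*3^ ( - 1 )* 17^( - 1) * 47^1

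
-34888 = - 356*98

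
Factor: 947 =947^1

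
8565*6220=53274300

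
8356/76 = 109+18/19= 109.95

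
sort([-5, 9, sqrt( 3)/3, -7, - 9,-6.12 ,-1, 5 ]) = [  -  9 , -7,  -  6.12, - 5, - 1, sqrt( 3) /3 , 5,9]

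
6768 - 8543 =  - 1775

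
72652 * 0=0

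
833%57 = 35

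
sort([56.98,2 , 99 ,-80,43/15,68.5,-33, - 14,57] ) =[ - 80, - 33, - 14 , 2, 43/15 , 56.98  ,  57,68.5, 99]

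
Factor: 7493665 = 5^1 * 211^1*7103^1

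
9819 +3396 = 13215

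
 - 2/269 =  - 1 + 267/269 = - 0.01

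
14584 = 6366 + 8218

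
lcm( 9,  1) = 9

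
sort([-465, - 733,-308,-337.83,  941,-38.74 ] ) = [-733, - 465, - 337.83,-308,-38.74, 941]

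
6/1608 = 1/268  =  0.00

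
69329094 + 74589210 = 143918304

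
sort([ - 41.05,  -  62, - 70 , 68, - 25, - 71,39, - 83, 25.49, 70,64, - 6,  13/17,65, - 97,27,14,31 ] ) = [ - 97, -83,-71, - 70,-62, -41.05, - 25, - 6, 13/17, 14, 25.49, 27,31, 39,64,65, 68, 70]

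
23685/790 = 4737/158 = 29.98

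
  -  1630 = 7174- 8804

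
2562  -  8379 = - 5817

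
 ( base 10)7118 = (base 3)100202122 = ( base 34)65C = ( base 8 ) 15716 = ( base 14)2846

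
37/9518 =37/9518 = 0.00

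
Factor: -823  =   - 823^1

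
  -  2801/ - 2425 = 1  +  376/2425 = 1.16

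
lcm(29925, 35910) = 179550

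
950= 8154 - 7204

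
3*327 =981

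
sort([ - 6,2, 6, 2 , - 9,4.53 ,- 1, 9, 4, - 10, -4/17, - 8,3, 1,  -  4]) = [ - 10, -9, - 8, - 6,- 4, - 1, - 4/17, 1,2, 2, 3,4, 4.53 , 6,9]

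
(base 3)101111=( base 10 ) 283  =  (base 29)9m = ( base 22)cj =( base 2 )100011011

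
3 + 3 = 6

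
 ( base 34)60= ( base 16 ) cc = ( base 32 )6c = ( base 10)204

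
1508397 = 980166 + 528231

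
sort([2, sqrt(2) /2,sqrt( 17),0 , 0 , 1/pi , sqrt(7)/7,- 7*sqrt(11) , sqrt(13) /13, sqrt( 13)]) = [ - 7*sqrt( 11 ),0,0, sqrt( 13 ) /13,1/pi, sqrt( 7 ) /7, sqrt(2)/2, 2,sqrt(13), sqrt( 17 )]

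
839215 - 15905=823310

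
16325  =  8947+7378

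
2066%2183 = 2066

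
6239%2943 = 353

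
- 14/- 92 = 7/46 = 0.15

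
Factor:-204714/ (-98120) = 459/220 = 2^( - 2 )*3^3*5^( -1 )* 11^ (  -  1 )*17^1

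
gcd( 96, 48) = 48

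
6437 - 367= 6070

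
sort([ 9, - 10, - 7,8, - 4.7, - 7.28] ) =[ - 10, - 7.28,-7, - 4.7,8,9]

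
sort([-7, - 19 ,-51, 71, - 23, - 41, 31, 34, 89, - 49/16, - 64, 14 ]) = [- 64, - 51, - 41, - 23, - 19, - 7, - 49/16, 14,31,34, 71, 89] 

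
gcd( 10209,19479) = 3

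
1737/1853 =1737/1853  =  0.94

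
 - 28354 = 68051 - 96405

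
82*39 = 3198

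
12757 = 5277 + 7480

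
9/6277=9/6277 = 0.00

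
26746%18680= 8066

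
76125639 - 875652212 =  -799526573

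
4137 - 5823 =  - 1686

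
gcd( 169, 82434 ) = 1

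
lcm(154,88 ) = 616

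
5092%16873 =5092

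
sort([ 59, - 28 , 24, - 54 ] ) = [ - 54, -28, 24,59 ] 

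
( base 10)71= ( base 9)78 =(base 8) 107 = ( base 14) 51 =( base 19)3E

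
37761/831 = 12587/277 = 45.44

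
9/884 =9/884 = 0.01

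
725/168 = 4 + 53/168 = 4.32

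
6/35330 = 3/17665  =  0.00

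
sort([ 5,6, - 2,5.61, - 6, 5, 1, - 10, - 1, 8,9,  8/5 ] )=[  -  10, - 6, - 2,-1, 1,8/5,5,  5,5.61,6, 8 , 9]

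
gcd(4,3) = 1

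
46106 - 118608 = -72502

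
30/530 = 3/53 = 0.06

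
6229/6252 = 6229/6252 = 1.00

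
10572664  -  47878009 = -37305345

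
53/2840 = 53/2840= 0.02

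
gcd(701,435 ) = 1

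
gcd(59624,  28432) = 8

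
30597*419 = 12820143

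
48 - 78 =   -  30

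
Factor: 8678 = 2^1*4339^1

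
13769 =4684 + 9085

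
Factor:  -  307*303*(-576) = 2^6*3^3*101^1 *307^1  =  53580096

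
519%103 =4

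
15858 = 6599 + 9259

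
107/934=107/934 =0.11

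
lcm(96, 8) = 96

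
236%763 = 236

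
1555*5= 7775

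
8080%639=412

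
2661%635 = 121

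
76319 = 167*457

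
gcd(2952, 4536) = 72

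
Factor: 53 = 53^1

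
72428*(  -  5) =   -  362140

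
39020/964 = 40+115/241 = 40.48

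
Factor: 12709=71^1*179^1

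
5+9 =14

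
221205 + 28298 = 249503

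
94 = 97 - 3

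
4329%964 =473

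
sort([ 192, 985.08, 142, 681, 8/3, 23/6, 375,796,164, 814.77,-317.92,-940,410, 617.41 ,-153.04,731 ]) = [ - 940, - 317.92,-153.04,8/3,  23/6,142,164,192,375,410,617.41, 681, 731, 796,814.77,985.08 ]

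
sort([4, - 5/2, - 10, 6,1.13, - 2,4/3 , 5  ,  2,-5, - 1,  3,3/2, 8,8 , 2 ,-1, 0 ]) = [ - 10, - 5 , - 5/2, - 2, - 1, - 1,0,1.13,  4/3,3/2,2 , 2, 3,4 , 5,6, 8,8 ]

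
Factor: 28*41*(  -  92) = - 105616 = - 2^4*7^1*23^1*41^1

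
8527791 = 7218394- - 1309397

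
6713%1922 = 947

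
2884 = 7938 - 5054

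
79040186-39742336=39297850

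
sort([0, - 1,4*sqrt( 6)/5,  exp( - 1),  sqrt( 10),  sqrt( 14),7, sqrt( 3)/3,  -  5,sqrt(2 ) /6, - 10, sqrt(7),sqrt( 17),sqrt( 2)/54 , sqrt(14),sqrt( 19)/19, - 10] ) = [ - 10 , - 10, - 5,- 1,0,sqrt( 2)/54, sqrt( 19)/19,sqrt(2) /6,exp( - 1),sqrt(3)/3,4*sqrt ( 6 ) /5,sqrt( 7),sqrt( 10 ),sqrt(14),sqrt(14),  sqrt( 17 ), 7 ]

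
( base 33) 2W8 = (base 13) 1625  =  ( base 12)1a62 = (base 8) 6252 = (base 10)3242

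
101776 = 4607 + 97169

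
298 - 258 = 40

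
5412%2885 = 2527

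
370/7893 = 370/7893 = 0.05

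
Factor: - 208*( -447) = 92976 = 2^4*3^1*13^1 *149^1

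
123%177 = 123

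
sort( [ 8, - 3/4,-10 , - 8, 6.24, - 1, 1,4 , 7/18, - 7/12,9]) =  [ - 10, - 8,  -  1 , - 3/4 , - 7/12, 7/18, 1, 4, 6.24,8, 9 ]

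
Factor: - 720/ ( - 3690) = 8/41 = 2^3*41^( - 1) 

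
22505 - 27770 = -5265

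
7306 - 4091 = 3215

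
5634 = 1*5634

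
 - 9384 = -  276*34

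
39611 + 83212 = 122823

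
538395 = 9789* 55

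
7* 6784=47488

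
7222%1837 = 1711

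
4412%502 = 396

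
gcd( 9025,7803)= 1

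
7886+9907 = 17793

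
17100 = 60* 285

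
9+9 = 18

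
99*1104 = 109296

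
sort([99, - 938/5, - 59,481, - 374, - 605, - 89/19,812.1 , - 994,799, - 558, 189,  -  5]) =[ - 994, - 605, - 558, - 374, - 938/5,- 59 , - 5, - 89/19,99, 189, 481, 799, 812.1 ] 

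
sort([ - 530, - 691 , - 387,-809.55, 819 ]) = [ - 809.55, - 691, - 530, - 387 , 819 ] 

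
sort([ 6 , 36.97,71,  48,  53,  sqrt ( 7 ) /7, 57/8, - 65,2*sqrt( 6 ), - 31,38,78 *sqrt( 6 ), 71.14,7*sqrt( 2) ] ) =[ - 65,  -  31, sqrt ( 7)/7, 2*sqrt (6 ), 6,57/8, 7 * sqrt( 2),36.97,38, 48,  53,71,  71.14,78*sqrt( 6 )]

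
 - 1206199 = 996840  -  2203039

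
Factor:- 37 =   -  37^1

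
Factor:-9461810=-2^1*5^1*19^2*2621^1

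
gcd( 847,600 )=1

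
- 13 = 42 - 55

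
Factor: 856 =2^3*107^1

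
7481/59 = 7481/59=126.80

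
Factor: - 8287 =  - 8287^1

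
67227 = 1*67227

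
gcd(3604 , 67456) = 68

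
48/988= 12/247 = 0.05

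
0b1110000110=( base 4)32012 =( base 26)18I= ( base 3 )1020102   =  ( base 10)902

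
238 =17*14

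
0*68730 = 0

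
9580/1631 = 5+1425/1631= 5.87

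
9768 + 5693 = 15461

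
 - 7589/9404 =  - 1 + 1815/9404 = - 0.81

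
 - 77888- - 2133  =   - 75755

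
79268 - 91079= -11811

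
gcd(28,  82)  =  2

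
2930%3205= 2930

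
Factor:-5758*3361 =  - 19352638 = - 2^1*2879^1 * 3361^1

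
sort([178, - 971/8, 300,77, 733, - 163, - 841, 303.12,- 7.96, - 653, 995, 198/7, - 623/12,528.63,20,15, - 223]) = [-841,-653,  -  223, - 163, - 971/8, - 623/12,-7.96, 15, 20, 198/7, 77,178, 300, 303.12, 528.63,733, 995 ] 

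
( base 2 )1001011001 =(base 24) 111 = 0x259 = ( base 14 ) 30d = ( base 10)601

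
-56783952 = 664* (  -  85518) 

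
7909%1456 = 629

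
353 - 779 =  - 426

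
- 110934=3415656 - 3526590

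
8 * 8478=67824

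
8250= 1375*6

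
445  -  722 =  -  277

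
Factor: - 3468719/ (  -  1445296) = 2^( -4 )*29^1*103^(-1 )*877^(  -  1 )*119611^1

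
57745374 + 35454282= 93199656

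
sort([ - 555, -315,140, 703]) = [ - 555, - 315 , 140, 703]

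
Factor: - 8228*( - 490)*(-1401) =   -  2^3*3^1*5^1*7^2*11^2*17^1*467^1 = -  5648439720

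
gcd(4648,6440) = 56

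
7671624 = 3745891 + 3925733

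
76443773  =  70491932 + 5951841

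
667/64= 667/64 = 10.42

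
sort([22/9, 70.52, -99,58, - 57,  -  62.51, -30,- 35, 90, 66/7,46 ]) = [ - 99, - 62.51,-57,-35, - 30,22/9,66/7,  46,58, 70.52,90 ] 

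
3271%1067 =70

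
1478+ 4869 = 6347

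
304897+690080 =994977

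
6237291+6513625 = 12750916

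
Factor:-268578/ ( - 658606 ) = 387/949  =  3^2*13^( - 1 )*43^1*73^( - 1)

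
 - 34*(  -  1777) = 60418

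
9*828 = 7452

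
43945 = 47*935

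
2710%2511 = 199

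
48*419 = 20112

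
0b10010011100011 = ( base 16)24e3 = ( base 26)dp5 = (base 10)9443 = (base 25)f2i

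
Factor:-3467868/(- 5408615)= 2^2*3^1 * 5^(  -  1)*288989^1  *  1081723^(  -  1 )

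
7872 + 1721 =9593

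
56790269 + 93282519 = 150072788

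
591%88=63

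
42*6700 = 281400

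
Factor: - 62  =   - 2^1*31^1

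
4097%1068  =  893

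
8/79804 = 2/19951 = 0.00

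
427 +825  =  1252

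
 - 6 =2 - 8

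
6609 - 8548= - 1939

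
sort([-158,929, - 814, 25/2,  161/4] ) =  [ - 814,-158,  25/2 , 161/4, 929 ]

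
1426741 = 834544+592197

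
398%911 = 398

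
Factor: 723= 3^1*241^1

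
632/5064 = 79/633 = 0.12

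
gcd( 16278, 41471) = 1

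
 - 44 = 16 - 60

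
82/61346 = 41/30673 = 0.00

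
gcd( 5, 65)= 5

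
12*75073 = 900876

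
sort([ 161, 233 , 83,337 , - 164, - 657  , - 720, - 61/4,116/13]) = [ - 720, - 657, - 164, - 61/4,116/13,  83,161,  233, 337]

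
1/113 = 1/113 = 0.01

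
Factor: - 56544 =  - 2^5*3^1*19^1*31^1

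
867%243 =138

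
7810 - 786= 7024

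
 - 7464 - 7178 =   -  14642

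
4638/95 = 4638/95  =  48.82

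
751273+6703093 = 7454366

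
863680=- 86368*(-10)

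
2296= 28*82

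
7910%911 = 622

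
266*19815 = 5270790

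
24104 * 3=72312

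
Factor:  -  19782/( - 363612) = 2^(-1 ) *3^1*7^1*193^( - 1)=21/386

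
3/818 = 3/818 = 0.00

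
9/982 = 9/982= 0.01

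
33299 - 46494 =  - 13195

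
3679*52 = 191308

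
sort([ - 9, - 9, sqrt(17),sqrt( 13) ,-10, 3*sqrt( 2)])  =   [-10,  -  9, - 9, sqrt( 13),sqrt ( 17 ) , 3 * sqrt(2) ]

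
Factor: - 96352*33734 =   -  3250338368=- 2^6*101^1*167^1 * 3011^1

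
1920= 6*320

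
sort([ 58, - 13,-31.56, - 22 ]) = [ - 31.56, - 22 , - 13, 58]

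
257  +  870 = 1127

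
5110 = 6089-979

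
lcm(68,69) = 4692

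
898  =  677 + 221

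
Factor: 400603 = 7^1*151^1*379^1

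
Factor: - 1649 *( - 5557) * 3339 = 30596903127 = 3^2 *7^1 * 17^1*53^1*97^1*5557^1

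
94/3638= 47/1819 = 0.03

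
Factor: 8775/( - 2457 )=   -  25/7 = -  5^2*7^( - 1)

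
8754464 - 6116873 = 2637591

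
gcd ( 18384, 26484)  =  12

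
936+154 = 1090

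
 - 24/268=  - 1 + 61/67 = - 0.09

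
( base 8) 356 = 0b11101110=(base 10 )238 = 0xee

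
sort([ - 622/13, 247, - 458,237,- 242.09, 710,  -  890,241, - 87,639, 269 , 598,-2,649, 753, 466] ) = [ - 890 , - 458, - 242.09, - 87,  -  622/13, - 2, 237, 241,247, 269, 466, 598,639, 649, 710,753]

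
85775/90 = 953 + 1/18   =  953.06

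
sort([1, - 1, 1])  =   [ - 1, 1, 1 ]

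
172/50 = 3 + 11/25 = 3.44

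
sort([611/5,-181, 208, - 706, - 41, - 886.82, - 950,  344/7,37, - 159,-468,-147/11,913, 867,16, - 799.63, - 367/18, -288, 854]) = [ - 950,- 886.82,-799.63,-706, - 468, - 288, - 181, - 159,  -  41,  -  367/18, - 147/11, 16,  37,  344/7, 611/5,  208,854,867, 913] 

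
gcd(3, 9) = 3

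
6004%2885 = 234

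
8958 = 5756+3202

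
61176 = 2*30588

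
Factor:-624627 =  - 3^2*69403^1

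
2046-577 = 1469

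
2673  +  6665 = 9338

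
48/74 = 24/37 =0.65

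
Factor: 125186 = 2^1 * 53^1*1181^1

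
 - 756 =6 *( - 126)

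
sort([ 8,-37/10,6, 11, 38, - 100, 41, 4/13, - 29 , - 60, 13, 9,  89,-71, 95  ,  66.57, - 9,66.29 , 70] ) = [-100, - 71,-60, - 29, - 9, -37/10, 4/13, 6,8 , 9, 11, 13, 38,41,66.29, 66.57, 70 , 89, 95 ]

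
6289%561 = 118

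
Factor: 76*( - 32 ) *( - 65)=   158080 = 2^7*5^1*13^1*19^1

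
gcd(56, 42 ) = 14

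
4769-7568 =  - 2799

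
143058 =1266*113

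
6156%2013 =117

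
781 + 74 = 855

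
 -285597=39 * ( - 7323)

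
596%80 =36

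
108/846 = 6/47=0.13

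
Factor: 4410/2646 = 5/3 =3^(-1 )*5^1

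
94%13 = 3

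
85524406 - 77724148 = 7800258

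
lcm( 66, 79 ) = 5214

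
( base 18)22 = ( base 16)26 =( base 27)1b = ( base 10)38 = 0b100110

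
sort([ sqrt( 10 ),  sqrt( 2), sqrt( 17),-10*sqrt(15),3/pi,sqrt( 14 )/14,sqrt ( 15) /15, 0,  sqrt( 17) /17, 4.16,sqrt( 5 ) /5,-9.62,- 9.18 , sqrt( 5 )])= [  -  10*sqrt( 15), - 9.62 ,  -  9.18,0,sqrt(17)/17,  sqrt(15)/15,  sqrt( 14)/14,  sqrt( 5) /5,3/pi, sqrt( 2),sqrt (5),  sqrt (10),  sqrt( 17),4.16 ]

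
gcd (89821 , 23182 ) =1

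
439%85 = 14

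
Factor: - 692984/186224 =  - 2^( - 1)* 29^2 * 113^( -1) = -841/226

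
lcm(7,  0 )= 0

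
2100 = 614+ 1486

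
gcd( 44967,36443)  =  1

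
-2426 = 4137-6563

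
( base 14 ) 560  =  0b10000101000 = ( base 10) 1064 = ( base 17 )3BA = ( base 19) 2i0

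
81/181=81/181 = 0.45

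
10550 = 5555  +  4995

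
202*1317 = 266034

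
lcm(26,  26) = 26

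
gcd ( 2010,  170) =10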